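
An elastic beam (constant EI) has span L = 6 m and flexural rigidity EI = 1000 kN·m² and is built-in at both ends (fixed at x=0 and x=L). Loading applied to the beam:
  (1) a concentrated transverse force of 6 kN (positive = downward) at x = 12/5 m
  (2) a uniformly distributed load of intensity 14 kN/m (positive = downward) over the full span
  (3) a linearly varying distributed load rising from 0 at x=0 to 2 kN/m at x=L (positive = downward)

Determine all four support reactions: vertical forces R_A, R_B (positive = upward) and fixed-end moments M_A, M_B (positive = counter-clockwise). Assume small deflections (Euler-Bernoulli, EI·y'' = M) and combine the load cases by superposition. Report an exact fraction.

Load 1 — point force P=6 kN at a=12/5 m (b=L-a=18/5):
  R_A = Pb²(3a+b)/L³ = 6·(18/5)²·(3·(12/5)+(18/5))/6³ = 486/125 kN
  M_A = Pab²/L² = 6·(12/5)·(18/5)²/6² = 648/125 kN·m
  R_B = Pa²(a+3b)/L³ = 6·(12/5)²·((12/5)+3·(18/5))/6³ = 264/125 kN
  M_B = -Pa²b/L² = -6·(12/5)²·(18/5)/6² = -432/125 kN·m
Load 2 — uniform load w=14 kN/m over full span:
  R_A = wL/2 = 14·6/2 = 42 kN
  M_A = wL²/12 = 14·6²/12 = 42 kN·m
  R_B = wL/2 = 14·6/2 = 42 kN
  M_B = -wL²/12 = -14·6²/12 = -42 kN·m
Load 3 — triangular load w₀=2 kN/m (0→w₀ over full span):
  R_A = 3w₀L/20 = 3·2·6/20 = 9/5 kN
  M_A = w₀L²/30 = 2·6²/30 = 12/5 kN·m
  R_B = 7w₀L/20 = 7·2·6/20 = 21/5 kN
  M_B = -w₀L²/20 = -2·6²/20 = -18/5 kN·m
Superposition: R_A = 5961/125 kN, M_A = 6198/125 kN·m, R_B = 6039/125 kN, M_B = -6132/125 kN·m

R_A = 5961/125 kN, M_A = 6198/125 kN·m, R_B = 6039/125 kN, M_B = -6132/125 kN·m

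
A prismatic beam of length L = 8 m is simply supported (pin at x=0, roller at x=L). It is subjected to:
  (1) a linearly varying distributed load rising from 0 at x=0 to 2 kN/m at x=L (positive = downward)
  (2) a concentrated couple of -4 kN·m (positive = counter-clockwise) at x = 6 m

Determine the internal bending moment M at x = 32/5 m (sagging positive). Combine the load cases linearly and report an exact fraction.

M(32/5) = 868/125 kN·m

Load 1 — triangular load w₀=2 kN/m (0→w₀ over full span):
  M_1 = w₀Lx/6 - w₀x³/(6L) = 2·8·(32/5)/6 - 2·(32/5)³/(6·8) = 768/125 kN·m
Load 2 — applied couple M₀=-4 kN·m at a=6 m (b=L-a=2):
  M_2 = M₀x/L - M₀  [x>a] = (-4)·(32/5)/8 - (-4) = 4/5 kN·m
Superposition: M = Σ M_i = 868/125 kN·m ≈ 6.944000 kN·m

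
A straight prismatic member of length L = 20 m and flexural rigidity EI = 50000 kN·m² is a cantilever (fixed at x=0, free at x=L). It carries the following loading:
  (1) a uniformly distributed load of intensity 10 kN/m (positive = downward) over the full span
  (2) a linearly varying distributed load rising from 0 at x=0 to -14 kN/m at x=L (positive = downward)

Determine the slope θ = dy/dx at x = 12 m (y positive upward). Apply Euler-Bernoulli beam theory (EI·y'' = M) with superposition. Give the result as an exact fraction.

Load 1 — uniform load w=10 kN/m over full span:
  θ_1 = -wx(x²-3Lx+3L²)/(6EI) = -10·12·(12²-3·20·12+3·20²)/(6·50000) = -156/625 rad
Load 2 — triangular load w₀=-14 kN/m (0→w₀ over full span):
  θ_2 = (w₀Lx²/4-w₀L²x/3-w₀x⁴/(24L))/EI = ((-14)·20·12²/4-(-14)·20²·12/3-(-14)·12⁴/(24·20))/50000 = 4039/15625 rad
Superposition: θ = Σ θ_i = 139/15625 rad ≈ 0.008896 rad

θ(12) = 139/15625 rad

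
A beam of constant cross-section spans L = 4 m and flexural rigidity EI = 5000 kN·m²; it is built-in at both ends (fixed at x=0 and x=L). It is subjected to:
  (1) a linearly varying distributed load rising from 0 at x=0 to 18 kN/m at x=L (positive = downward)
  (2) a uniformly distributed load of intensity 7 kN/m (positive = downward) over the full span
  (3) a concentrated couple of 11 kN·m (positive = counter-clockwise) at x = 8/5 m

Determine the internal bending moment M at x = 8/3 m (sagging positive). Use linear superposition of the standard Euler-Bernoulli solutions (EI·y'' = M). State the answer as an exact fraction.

Load 1 — triangular load w₀=18 kN/m (0→w₀ over full span):
  M_1 = 3w₀Lx/20 - w₀L²/30 - w₀x³/(6L) = 3·18·4·(8/3)/20 - 18·4²/30 - 18·(8/3)³/(6·4) = 224/45 kN·m
Load 2 — uniform load w=7 kN/m over full span:
  M_2 = wLx/2 - wL²/12 - wx²/2 = 7·4·(8/3)/2 - 7·4²/12 - 7·(8/3)²/2 = 28/9 kN·m
Load 3 — applied couple M₀=11 kN·m at a=8/5 m (b=L-a=12/5):
  M_3 = R_Ax - M_A - M₀  [x>a] with R_A=99/25, M_A=33/25 = (99/25)·(8/3) - (33/25) - 11 = -44/25 kN·m
Superposition: M = Σ M_i = 1424/225 kN·m ≈ 6.328889 kN·m

M(8/3) = 1424/225 kN·m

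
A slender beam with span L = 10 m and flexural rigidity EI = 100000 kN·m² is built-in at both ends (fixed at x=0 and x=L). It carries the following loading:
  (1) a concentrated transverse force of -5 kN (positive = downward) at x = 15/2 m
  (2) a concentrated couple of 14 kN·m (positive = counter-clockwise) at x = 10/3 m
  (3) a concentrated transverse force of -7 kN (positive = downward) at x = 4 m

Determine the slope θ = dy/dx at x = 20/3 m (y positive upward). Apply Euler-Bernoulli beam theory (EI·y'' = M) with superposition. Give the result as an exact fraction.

Load 1 — point force P=-5 kN at a=15/2 m (b=L-a=5/2):
  θ_1 = -Pb²x(2aL-(3a+b)x)/(2L³EI)  [x≤a] = -(-5)·(5/2)²·(20/3)·(2·(15/2)·10-(3·(15/2)+(5/2))·(20/3))/(2·10³·100000) = -1/57600 rad
Load 2 — applied couple M₀=14 kN·m at a=10/3 m (b=L-a=20/3):
  θ_2 = (R_Ax²/2 - M_Ax - M₀(x-a))/EI  [x>a] with R_A=28/15, M_A=0 = ((28/15)·(20/3)²/2 - 0·(20/3) - 14·((20/3)-(10/3)))/100000 = -7/135000 rad
Load 3 — point force P=-7 kN at a=4 m (b=L-a=6):
  θ_3 = Pa²(L-x)(2bL-(3b+a)(L-x))/(2L³EI)  [x>a] = (-7)·4²·(10-(20/3))·(2·6·10-(3·6+4)·(10-(20/3)))/(2·10³·100000) = -49/562500 rad
Superposition: θ = Σ θ_i = -16883/108000000 rad ≈ -0.000156 rad

θ(20/3) = -16883/108000000 rad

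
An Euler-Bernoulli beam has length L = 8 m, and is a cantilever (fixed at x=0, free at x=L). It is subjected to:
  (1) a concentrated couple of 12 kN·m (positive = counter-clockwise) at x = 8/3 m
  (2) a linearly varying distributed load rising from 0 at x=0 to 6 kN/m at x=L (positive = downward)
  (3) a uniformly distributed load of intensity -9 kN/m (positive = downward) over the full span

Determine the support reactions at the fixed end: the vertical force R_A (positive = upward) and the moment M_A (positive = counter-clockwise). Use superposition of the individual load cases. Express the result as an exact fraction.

R_A = -48 kN, M_A = -172 kN·m

Load 1 — applied couple M₀=12 kN·m at a=8/3 m (b=L-a=16/3):
  R_A = 0 kN
  M_A = -M₀ = -12 kN·m
Load 2 — triangular load w₀=6 kN/m (0→w₀ over full span):
  R_A = w₀L/2 = 6·8/2 = 24 kN
  M_A = w₀L²/3 = 6·8²/3 = 128 kN·m
Load 3 — uniform load w=-9 kN/m over full span:
  R_A = wL = (-9)·8 = -72 kN
  M_A = wL²/2 = (-9)·8²/2 = -288 kN·m
Superposition: R_A = -48 kN, M_A = -172 kN·m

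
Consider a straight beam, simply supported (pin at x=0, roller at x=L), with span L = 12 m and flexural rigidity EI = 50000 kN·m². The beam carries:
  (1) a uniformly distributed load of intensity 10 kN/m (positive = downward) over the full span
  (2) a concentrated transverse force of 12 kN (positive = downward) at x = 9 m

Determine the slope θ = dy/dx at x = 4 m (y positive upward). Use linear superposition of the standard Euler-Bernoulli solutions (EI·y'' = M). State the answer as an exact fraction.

θ(4) = -2341/300000 rad

Load 1 — uniform load w=10 kN/m over full span:
  θ_1 = -w(L³-6Lx²+4x³)/(24EI) = -10·(12³-6·12·4²+4·4³)/(24·50000) = -13/1875 rad
Load 2 — point force P=12 kN at a=9 m (b=L-a=3):
  θ_2 = -Pb(L²-b²-3x²)/(6LEI)  [x≤a] = -12·3·(12²-3²-3·4²)/(6·12·50000) = -87/100000 rad
Superposition: θ = Σ θ_i = -2341/300000 rad ≈ -0.007803 rad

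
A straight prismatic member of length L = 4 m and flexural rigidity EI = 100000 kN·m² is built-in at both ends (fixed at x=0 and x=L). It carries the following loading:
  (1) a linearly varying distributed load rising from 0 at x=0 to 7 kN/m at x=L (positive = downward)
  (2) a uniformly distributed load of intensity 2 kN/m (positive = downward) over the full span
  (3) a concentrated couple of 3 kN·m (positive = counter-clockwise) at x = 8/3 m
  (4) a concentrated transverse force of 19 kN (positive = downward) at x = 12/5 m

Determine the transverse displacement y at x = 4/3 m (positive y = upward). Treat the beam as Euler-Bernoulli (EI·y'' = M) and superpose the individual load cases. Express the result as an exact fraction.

Load 1 — triangular load w₀=7 kN/m (0→w₀ over full span):
  y_1 = -w₀x²(L-x)²(x+2L)/(120LEI) = -7·(4/3)²·(4-(4/3))²·((4/3)+2·4)/(120·4·100000) = -196/11390625 m
Load 2 — uniform load w=2 kN/m over full span:
  y_2 = -wx²(L-x)²/(24EI) = -2·(4/3)²·(4-(4/3))²/(24·100000) = -8/759375 m
Load 3 — applied couple M₀=3 kN·m at a=8/3 m (b=L-a=4/3):
  y_3 = (R_Ax³/6 - M_Ax²/2)/EI  [x≤a] with R_A=1, M_A=1 = (1·(4/3)³/6 - 1·(4/3)²/2)/100000 = -1/202500 m
Load 4 — point force P=19 kN at a=12/5 m (b=L-a=8/5):
  y_4 = -Pb²x²(3aL-(3a+b)x)/(6L³EI)  [x≤a] = -19·(8/5)²·(4/3)²·(3·(12/5)·4-(3·(12/5)+(8/5))·(4/3))/(6·4³·100000) = -1216/31640625 m
Superposition: y = Σ y_i = -81001/1139062500 m ≈ -0.000071 m

y(4/3) = -81001/1139062500 m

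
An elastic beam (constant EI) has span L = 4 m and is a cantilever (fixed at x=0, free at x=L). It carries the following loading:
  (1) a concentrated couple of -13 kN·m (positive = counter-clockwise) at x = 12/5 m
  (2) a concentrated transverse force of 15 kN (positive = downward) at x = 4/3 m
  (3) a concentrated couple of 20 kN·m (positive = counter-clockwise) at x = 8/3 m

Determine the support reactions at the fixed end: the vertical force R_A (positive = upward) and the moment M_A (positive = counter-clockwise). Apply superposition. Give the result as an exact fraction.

R_A = 15 kN, M_A = 13 kN·m

Load 1 — applied couple M₀=-13 kN·m at a=12/5 m (b=L-a=8/5):
  R_A = 0 kN
  M_A = -M₀ = -(-13) = 13 kN·m
Load 2 — point force P=15 kN at a=4/3 m (b=L-a=8/3):
  R_A = P = 15 kN
  M_A = Pa = 15·(4/3) = 20 kN·m
Load 3 — applied couple M₀=20 kN·m at a=8/3 m (b=L-a=4/3):
  R_A = 0 kN
  M_A = -M₀ = -20 kN·m
Superposition: R_A = 15 kN, M_A = 13 kN·m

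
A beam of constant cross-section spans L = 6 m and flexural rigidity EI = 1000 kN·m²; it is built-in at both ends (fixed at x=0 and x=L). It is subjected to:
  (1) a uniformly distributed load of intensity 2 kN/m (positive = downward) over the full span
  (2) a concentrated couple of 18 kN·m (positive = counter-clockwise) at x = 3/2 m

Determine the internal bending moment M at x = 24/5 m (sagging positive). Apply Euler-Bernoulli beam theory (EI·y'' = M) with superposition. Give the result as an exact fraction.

Load 1 — uniform load w=2 kN/m over full span:
  M_1 = wLx/2 - wL²/12 - wx²/2 = 2·6·(24/5)/2 - 2·6²/12 - 2·(24/5)²/2 = -6/25 kN·m
Load 2 — applied couple M₀=18 kN·m at a=3/2 m (b=L-a=9/2):
  M_2 = R_Ax - M_A - M₀  [x>a] with R_A=27/8, M_A=-27/8 = (27/8)·(24/5) - (-27/8) - 18 = 63/40 kN·m
Superposition: M = Σ M_i = 267/200 kN·m ≈ 1.335000 kN·m

M(24/5) = 267/200 kN·m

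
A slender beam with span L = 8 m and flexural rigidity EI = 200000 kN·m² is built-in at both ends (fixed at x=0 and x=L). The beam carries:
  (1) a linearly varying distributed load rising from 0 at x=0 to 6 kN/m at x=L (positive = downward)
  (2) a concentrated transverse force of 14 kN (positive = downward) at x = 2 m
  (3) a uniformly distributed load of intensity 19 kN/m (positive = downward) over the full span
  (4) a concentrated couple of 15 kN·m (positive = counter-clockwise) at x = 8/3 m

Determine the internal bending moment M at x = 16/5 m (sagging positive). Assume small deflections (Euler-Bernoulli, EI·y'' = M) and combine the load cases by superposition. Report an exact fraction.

Load 1 — triangular load w₀=6 kN/m (0→w₀ over full span):
  M_1 = 3w₀Lx/20 - w₀L²/30 - w₀x³/(6L) = 3·6·8·(16/5)/20 - 6·8²/30 - 6·(16/5)³/(6·8) = 768/125 kN·m
Load 2 — point force P=14 kN at a=2 m (b=L-a=6):
  M_2 = Pa²(a+3b)(L-x)/L³ - Pa²b/L²  [x>a] = 14·2²·(2+3·6)·(8-(16/5))/8³ - 14·2²·6/8² = 21/4 kN·m
Load 3 — uniform load w=19 kN/m over full span:
  M_3 = wLx/2 - wL²/12 - wx²/2 = 19·8·(16/5)/2 - 19·8²/12 - 19·(16/5)²/2 = 3344/75 kN·m
Load 4 — applied couple M₀=15 kN·m at a=8/3 m (b=L-a=16/3):
  M_4 = R_Ax - M_A - M₀  [x>a] with R_A=5/2, M_A=0 = (5/2)·(16/5) - 0 - 15 = -7 kN·m
Superposition: M = Σ M_i = 73471/1500 kN·m ≈ 48.980667 kN·m

M(16/5) = 73471/1500 kN·m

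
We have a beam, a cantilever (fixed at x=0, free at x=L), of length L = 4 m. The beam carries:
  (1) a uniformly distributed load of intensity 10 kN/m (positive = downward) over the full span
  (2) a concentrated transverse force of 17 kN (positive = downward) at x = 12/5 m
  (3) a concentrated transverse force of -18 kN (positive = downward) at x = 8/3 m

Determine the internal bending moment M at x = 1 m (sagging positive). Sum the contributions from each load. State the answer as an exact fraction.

Load 1 — uniform load w=10 kN/m over full span:
  M_1 = -w(L-x)²/2 = -10·(4-1)²/2 = -45 kN·m
Load 2 — point force P=17 kN at a=12/5 m (b=L-a=8/5):
  M_2 = -P(a-x)  [x≤a] = -17·((12/5)-1) = -119/5 kN·m
Load 3 — point force P=-18 kN at a=8/3 m (b=L-a=4/3):
  M_3 = -P(a-x)  [x≤a] = -(-18)·((8/3)-1) = 30 kN·m
Superposition: M = Σ M_i = -194/5 kN·m ≈ -38.800000 kN·m

M(1) = -194/5 kN·m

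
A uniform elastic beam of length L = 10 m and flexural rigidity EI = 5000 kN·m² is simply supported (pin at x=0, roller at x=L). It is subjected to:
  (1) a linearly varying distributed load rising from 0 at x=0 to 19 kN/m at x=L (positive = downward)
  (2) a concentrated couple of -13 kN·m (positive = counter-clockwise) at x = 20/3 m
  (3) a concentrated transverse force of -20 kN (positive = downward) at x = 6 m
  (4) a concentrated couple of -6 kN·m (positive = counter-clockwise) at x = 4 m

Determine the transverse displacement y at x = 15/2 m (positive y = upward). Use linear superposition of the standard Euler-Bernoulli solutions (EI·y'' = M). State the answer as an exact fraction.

Load 1 — triangular load w₀=19 kN/m (0→w₀ over full span):
  y_1 = -w₀x(7L⁴-10L²x²+3x⁴)/(360LEI) = -19·(15/2)·(7·10⁴-10·10²·(15/2)²+3·(15/2)⁴)/(360·10·5000) = -2261/12288 m
Load 2 — applied couple M₀=-13 kN·m at a=20/3 m (b=L-a=10/3):
  y_2 = (M₀x³/(6L)-M₀(x-a)²/2+C₁x)/EI  [x>a] with C₁=M₀(3b²-L²)/(6L)=130/9 = ((-13)·(15/2)³/(6·10)-(-13)·((15/2)-(20/3))²/2+(130/9)·(15/2))/5000 = 247/57600 m
Load 3 — point force P=-20 kN at a=6 m (b=L-a=4):
  y_3 = -Pa(L-x)(2Lx-a²-x²)/(6LEI)  [x>a] = -(-20)·6·(10-(15/2))·(2·10·(15/2)-6²-(15/2)²)/(6·10·5000) = 231/4000 m
Load 4 — applied couple M₀=-6 kN·m at a=4 m (b=L-a=6):
  y_4 = (M₀x³/(6L)-M₀(x-a)²/2+C₁x)/EI  [x>a] with C₁=M₀(3b²-L²)/(6L)=-4/5 = ((-6)·(15/2)³/(6·10)-(-6)·((15/2)-4)²/2+(-4/5)·(15/2))/5000 = -183/80000 m
Superposition: y = Σ y_i = -2862719/23040000 m ≈ -0.124250 m

y(15/2) = -2862719/23040000 m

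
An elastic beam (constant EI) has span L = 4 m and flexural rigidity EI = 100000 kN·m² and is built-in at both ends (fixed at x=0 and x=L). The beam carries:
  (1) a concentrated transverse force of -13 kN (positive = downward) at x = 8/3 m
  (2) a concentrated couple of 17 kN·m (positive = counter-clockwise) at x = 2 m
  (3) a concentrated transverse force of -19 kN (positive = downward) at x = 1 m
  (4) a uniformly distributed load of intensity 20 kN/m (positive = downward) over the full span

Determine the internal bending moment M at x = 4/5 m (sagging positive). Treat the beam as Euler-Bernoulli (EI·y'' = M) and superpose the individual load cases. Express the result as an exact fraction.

M(4/5) = -863/720 kN·m

Load 1 — point force P=-13 kN at a=8/3 m (b=L-a=4/3):
  M_1 = Pb²(3a+b)x/L³ - Pab²/L²  [x≤a] = (-13)·(4/3)²·(3·(8/3)+(4/3))·(4/5)/4³ - (-13)·(8/3)·(4/3)²/4² = 52/45 kN·m
Load 2 — applied couple M₀=17 kN·m at a=2 m (b=L-a=2):
  M_2 = R_Ax - M_A  [x≤a] with R_A=51/8, M_A=17/4 = (51/8)·(4/5) - (17/4) = 17/20 kN·m
Load 3 — point force P=-19 kN at a=1 m (b=L-a=3):
  M_3 = Pb²(3a+b)x/L³ - Pab²/L²  [x≤a] = (-19)·3²·(3·1+3)·(4/5)/4³ - (-19)·1·3²/4² = -171/80 kN·m
Load 4 — uniform load w=20 kN/m over full span:
  M_4 = wLx/2 - wL²/12 - wx²/2 = 20·4·(4/5)/2 - 20·4²/12 - 20·(4/5)²/2 = -16/15 kN·m
Superposition: M = Σ M_i = -863/720 kN·m ≈ -1.198611 kN·m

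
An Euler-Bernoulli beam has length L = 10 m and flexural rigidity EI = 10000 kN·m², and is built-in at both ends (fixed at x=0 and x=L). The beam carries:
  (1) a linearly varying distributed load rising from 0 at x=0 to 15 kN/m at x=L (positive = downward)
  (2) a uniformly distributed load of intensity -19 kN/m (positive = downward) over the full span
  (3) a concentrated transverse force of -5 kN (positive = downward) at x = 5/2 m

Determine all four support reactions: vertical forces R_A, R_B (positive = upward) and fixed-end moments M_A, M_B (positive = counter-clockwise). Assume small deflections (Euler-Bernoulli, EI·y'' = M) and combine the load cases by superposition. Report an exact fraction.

R_A = -2455/32 kN, M_A = -11075/96 kN·m, R_B = -1385/32 kN, M_B = 8225/96 kN·m

Load 1 — triangular load w₀=15 kN/m (0→w₀ over full span):
  R_A = 3w₀L/20 = 3·15·10/20 = 45/2 kN
  M_A = w₀L²/30 = 15·10²/30 = 50 kN·m
  R_B = 7w₀L/20 = 7·15·10/20 = 105/2 kN
  M_B = -w₀L²/20 = -15·10²/20 = -75 kN·m
Load 2 — uniform load w=-19 kN/m over full span:
  R_A = wL/2 = (-19)·10/2 = -95 kN
  M_A = wL²/12 = (-19)·10²/12 = -475/3 kN·m
  R_B = wL/2 = (-19)·10/2 = -95 kN
  M_B = -wL²/12 = -(-19)·10²/12 = 475/3 kN·m
Load 3 — point force P=-5 kN at a=5/2 m (b=L-a=15/2):
  R_A = Pb²(3a+b)/L³ = (-5)·(15/2)²·(3·(5/2)+(15/2))/10³ = -135/32 kN
  M_A = Pab²/L² = (-5)·(5/2)·(15/2)²/10² = -225/32 kN·m
  R_B = Pa²(a+3b)/L³ = (-5)·(5/2)²·((5/2)+3·(15/2))/10³ = -25/32 kN
  M_B = -Pa²b/L² = -(-5)·(5/2)²·(15/2)/10² = 75/32 kN·m
Superposition: R_A = -2455/32 kN, M_A = -11075/96 kN·m, R_B = -1385/32 kN, M_B = 8225/96 kN·m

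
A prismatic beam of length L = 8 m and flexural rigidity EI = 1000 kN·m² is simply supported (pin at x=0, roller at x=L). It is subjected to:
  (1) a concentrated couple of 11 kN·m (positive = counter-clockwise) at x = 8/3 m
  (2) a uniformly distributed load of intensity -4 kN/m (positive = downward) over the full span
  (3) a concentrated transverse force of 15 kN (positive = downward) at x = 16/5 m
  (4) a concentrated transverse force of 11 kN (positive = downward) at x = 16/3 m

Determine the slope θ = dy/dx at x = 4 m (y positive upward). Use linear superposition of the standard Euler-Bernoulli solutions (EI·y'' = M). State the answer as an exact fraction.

Load 1 — applied couple M₀=11 kN·m at a=8/3 m (b=L-a=16/3):
  θ_1 = (M₀x²/(2L)-M₀(x-a)+C₁)/EI  [x>a] with C₁=M₀(3b²-L²)/(6L)=44/9 = (11·4²/(2·8)-11·(4-(8/3))+(44/9))/1000 = 11/9000 rad
Load 2 — uniform load w=-4 kN/m over full span:
  θ_2 = -w(L³-6Lx²+4x³)/(24EI) = -(-4)·(8³-6·8·4²+4·4³)/(24·1000) = 0 rad
Load 3 — point force P=15 kN at a=16/5 m (b=L-a=24/5):
  θ_3 = -Pa(2L²-6Lx+3x²+a²)/(6LEI)  [x>a] = -15·(16/5)·(2·8²-6·8·4+3·4²+(16/5)²)/(6·8·1000) = 18/3125 rad
Load 4 — point force P=11 kN at a=16/3 m (b=L-a=8/3):
  θ_4 = -Pb(L²-b²-3x²)/(6LEI)  [x≤a] = -11·(8/3)·(8²-(8/3)²-3·4²)/(6·8·1000) = -11/2025 rad
Superposition: θ = Σ θ_i = 3139/2025000 rad ≈ 0.001550 rad

θ(4) = 3139/2025000 rad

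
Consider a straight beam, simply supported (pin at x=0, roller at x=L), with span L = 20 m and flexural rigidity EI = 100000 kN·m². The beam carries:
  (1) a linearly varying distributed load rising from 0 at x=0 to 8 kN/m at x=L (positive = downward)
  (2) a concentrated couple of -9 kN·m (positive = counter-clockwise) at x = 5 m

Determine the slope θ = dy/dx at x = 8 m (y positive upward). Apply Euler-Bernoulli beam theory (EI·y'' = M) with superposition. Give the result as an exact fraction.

θ(8) = -33653/7200000 rad

Load 1 — triangular load w₀=8 kN/m (0→w₀ over full span):
  θ_1 = -w₀(7L⁴-30L²x²+15x⁴)/(360LEI) = -8·(7·20⁴-30·20²·8²+15·8⁴)/(360·20·100000) = -646/140625 rad
Load 2 — applied couple M₀=-9 kN·m at a=5 m (b=L-a=15):
  θ_2 = (M₀x²/(2L)-M₀(x-a)+C₁)/EI  [x>a] with C₁=M₀(3b²-L²)/(6L)=-165/8 = ((-9)·8²/(2·20)-(-9)·(8-5)+(-165/8))/100000 = -321/4000000 rad
Superposition: θ = Σ θ_i = -33653/7200000 rad ≈ -0.004674 rad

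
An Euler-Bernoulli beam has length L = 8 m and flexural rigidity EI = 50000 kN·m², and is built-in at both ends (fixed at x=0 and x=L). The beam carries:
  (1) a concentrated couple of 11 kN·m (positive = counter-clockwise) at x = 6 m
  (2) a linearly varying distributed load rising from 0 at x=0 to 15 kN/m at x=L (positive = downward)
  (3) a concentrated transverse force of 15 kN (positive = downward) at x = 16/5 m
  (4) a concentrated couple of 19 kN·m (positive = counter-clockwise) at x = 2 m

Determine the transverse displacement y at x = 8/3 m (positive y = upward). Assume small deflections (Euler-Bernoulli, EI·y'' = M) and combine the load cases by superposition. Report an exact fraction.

y(8/3) = -243487/151875000 m

Load 1 — applied couple M₀=11 kN·m at a=6 m (b=L-a=2):
  y_1 = (R_Ax³/6 - M_Ax²/2)/EI  [x≤a] with R_A=99/64, M_A=55/16 = ((99/64)·(8/3)³/6 - (55/16)·(8/3)²/2)/50000 = -11/75000 m
Load 2 — triangular load w₀=15 kN/m (0→w₀ over full span):
  y_2 = -w₀x²(L-x)²(x+2L)/(120LEI) = -15·(8/3)²·(8-(8/3))²·((8/3)+2·8)/(120·8·50000) = -896/759375 m
Load 3 — point force P=15 kN at a=16/5 m (b=L-a=24/5):
  y_3 = -Pb²x²(3aL-(3a+b)x)/(6L³EI)  [x≤a] = -15·(24/5)²·(8/3)²·(3·(16/5)·8-(3·(16/5)+(24/5))·(8/3))/(6·8³·50000) = -48/78125 m
Load 4 — applied couple M₀=19 kN·m at a=2 m (b=L-a=6):
  y_4 = (R_Ax³/6 - M_Ax²/2 - M₀(x-a)²/2)/EI  [x>a] with R_A=171/64, M_A=-57/16 = ((171/64)·(8/3)³/6 - (-57/16)·(8/3)²/2 - 19·((8/3)-2)²/2)/50000 = 19/56250 m
Superposition: y = Σ y_i = -243487/151875000 m ≈ -0.001603 m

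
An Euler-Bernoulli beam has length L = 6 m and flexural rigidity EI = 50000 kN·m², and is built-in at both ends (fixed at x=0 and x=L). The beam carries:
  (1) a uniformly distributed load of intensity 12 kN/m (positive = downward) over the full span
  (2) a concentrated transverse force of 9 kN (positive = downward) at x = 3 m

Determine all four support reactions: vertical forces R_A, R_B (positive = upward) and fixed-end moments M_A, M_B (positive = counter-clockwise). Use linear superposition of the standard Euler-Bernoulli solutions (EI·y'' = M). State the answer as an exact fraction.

Load 1 — uniform load w=12 kN/m over full span:
  R_A = wL/2 = 12·6/2 = 36 kN
  M_A = wL²/12 = 12·6²/12 = 36 kN·m
  R_B = wL/2 = 12·6/2 = 36 kN
  M_B = -wL²/12 = -12·6²/12 = -36 kN·m
Load 2 — point force P=9 kN at a=3 m (b=L-a=3):
  R_A = Pb²(3a+b)/L³ = 9·3²·(3·3+3)/6³ = 9/2 kN
  M_A = Pab²/L² = 9·3·3²/6² = 27/4 kN·m
  R_B = Pa²(a+3b)/L³ = 9·3²·(3+3·3)/6³ = 9/2 kN
  M_B = -Pa²b/L² = -9·3²·3/6² = -27/4 kN·m
Superposition: R_A = 81/2 kN, M_A = 171/4 kN·m, R_B = 81/2 kN, M_B = -171/4 kN·m

R_A = 81/2 kN, M_A = 171/4 kN·m, R_B = 81/2 kN, M_B = -171/4 kN·m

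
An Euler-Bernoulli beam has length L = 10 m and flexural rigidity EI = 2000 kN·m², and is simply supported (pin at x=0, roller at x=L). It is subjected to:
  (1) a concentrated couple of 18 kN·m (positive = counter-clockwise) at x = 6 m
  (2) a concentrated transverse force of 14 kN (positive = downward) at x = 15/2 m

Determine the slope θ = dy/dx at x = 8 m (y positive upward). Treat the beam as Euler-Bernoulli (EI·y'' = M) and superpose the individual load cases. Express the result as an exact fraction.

Load 1 — applied couple M₀=18 kN·m at a=6 m (b=L-a=4):
  θ_1 = (M₀x²/(2L)-M₀(x-a)+C₁)/EI  [x>a] with C₁=M₀(3b²-L²)/(6L)=-78/5 = (18·8²/(2·10)-18·(8-6)+(-78/5))/2000 = 3/1000 rad
Load 2 — point force P=14 kN at a=15/2 m (b=L-a=5/2):
  θ_2 = -Pa(2L²-6Lx+3x²+a²)/(6LEI)  [x>a] = -14·(15/2)·(2·10²-6·10·8+3·8²+(15/2)²)/(6·10·2000) = 889/32000 rad
Superposition: θ = Σ θ_i = 197/6400 rad ≈ 0.030781 rad

θ(8) = 197/6400 rad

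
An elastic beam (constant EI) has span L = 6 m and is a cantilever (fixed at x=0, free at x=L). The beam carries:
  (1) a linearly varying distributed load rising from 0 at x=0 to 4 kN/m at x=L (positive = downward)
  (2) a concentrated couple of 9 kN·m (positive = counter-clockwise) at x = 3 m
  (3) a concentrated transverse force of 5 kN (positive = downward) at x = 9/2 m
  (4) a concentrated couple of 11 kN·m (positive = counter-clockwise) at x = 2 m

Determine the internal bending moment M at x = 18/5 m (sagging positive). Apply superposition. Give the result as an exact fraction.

M(18/5) = -3621/250 kN·m

Load 1 — triangular load w₀=4 kN/m (0→w₀ over full span):
  M_1 = w₀Lx/2 - w₀L²/3 - w₀x³/(6L) = 4·6·(18/5)/2 - 4·6²/3 - 4·(18/5)³/(6·6) = -1248/125 kN·m
Load 2 — applied couple M₀=9 kN·m at a=3 m (b=L-a=3):
  M_2 = 0  [x>a] = 0 kN·m
Load 3 — point force P=5 kN at a=9/2 m (b=L-a=3/2):
  M_3 = -P(a-x)  [x≤a] = -5·((9/2)-(18/5)) = -9/2 kN·m
Load 4 — applied couple M₀=11 kN·m at a=2 m (b=L-a=4):
  M_4 = 0  [x>a] = 0 kN·m
Superposition: M = Σ M_i = -3621/250 kN·m ≈ -14.484000 kN·m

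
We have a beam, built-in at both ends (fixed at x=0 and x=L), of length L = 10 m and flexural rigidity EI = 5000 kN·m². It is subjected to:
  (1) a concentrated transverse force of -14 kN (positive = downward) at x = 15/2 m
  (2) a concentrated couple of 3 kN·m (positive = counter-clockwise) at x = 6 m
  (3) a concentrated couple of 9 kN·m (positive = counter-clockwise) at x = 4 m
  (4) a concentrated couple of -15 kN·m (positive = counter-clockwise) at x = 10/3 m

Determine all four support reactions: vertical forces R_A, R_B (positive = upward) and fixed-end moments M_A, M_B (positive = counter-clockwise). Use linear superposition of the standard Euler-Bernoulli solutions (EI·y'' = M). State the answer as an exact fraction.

Load 1 — point force P=-14 kN at a=15/2 m (b=L-a=5/2):
  R_A = Pb²(3a+b)/L³ = (-14)·(5/2)²·(3·(15/2)+(5/2))/10³ = -35/16 kN
  M_A = Pab²/L² = (-14)·(15/2)·(5/2)²/10² = -105/16 kN·m
  R_B = Pa²(a+3b)/L³ = (-14)·(15/2)²·((15/2)+3·(5/2))/10³ = -189/16 kN
  M_B = -Pa²b/L² = -(-14)·(15/2)²·(5/2)/10² = 315/16 kN·m
Load 2 — applied couple M₀=3 kN·m at a=6 m (b=L-a=4):
  R_A = 6M₀ab/L³ = 6·3·6·4/10³ = 54/125 kN
  M_A = M₀b(2a-b)/L² = 3·4·(2·6-4)/10² = 24/25 kN·m
  R_B = -6M₀ab/L³ = -6·3·6·4/10³ = -54/125 kN
  M_B = M₀a(2b-a)/L² = 3·6·(2·4-6)/10² = 9/25 kN·m
Load 3 — applied couple M₀=9 kN·m at a=4 m (b=L-a=6):
  R_A = 6M₀ab/L³ = 6·9·4·6/10³ = 162/125 kN
  M_A = M₀b(2a-b)/L² = 9·6·(2·4-6)/10² = 27/25 kN·m
  R_B = -6M₀ab/L³ = -6·9·4·6/10³ = -162/125 kN
  M_B = M₀a(2b-a)/L² = 9·4·(2·6-4)/10² = 72/25 kN·m
Load 4 — applied couple M₀=-15 kN·m at a=10/3 m (b=L-a=20/3):
  R_A = 6M₀ab/L³ = 6·(-15)·(10/3)·(20/3)/10³ = -2 kN
  M_A = M₀b(2a-b)/L² = (-15)·(20/3)·(2·(10/3)-(20/3))/10² = 0 kN·m
  R_B = -6M₀ab/L³ = -6·(-15)·(10/3)·(20/3)/10³ = 2 kN
  M_B = M₀a(2b-a)/L² = (-15)·(10/3)·(2·(20/3)-(10/3))/10² = -5 kN·m
Superposition: R_A = -4919/2000 kN, M_A = -1809/400 kN·m, R_B = -23081/2000 kN, M_B = 7171/400 kN·m

R_A = -4919/2000 kN, M_A = -1809/400 kN·m, R_B = -23081/2000 kN, M_B = 7171/400 kN·m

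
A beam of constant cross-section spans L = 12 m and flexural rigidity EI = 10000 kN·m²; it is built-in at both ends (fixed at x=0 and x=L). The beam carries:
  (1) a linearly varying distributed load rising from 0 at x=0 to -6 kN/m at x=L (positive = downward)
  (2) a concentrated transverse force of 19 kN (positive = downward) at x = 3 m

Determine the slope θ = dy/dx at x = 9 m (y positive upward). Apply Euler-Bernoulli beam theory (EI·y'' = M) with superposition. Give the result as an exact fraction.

θ(9) = -7299/3200000 rad

Load 1 — triangular load w₀=-6 kN/m (0→w₀ over full span):
  θ_1 = -w₀(2x(L-x)(L-2x)(x+2L)+x²(L-x)²)/(120LEI) = -(-6)·(2·9·(12-9)·(12-2·9)·(9+2·12)+9²·(12-9)²)/(120·12·10000) = -3321/800000 rad
Load 2 — point force P=19 kN at a=3 m (b=L-a=9):
  θ_2 = Pa²(L-x)(2bL-(3b+a)(L-x))/(2L³EI)  [x>a] = 19·3²·(12-9)·(2·9·12-(3·9+3)·(12-9))/(2·12³·10000) = 1197/640000 rad
Superposition: θ = Σ θ_i = -7299/3200000 rad ≈ -0.002281 rad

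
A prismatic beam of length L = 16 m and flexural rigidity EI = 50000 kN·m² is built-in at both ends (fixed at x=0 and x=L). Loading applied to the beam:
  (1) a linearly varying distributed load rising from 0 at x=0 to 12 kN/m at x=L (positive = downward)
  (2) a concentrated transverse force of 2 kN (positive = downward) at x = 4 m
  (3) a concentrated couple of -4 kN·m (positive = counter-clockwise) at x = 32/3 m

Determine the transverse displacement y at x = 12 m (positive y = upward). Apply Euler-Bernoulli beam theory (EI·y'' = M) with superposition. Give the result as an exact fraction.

y(12) = -14371/1125000 m

Load 1 — triangular load w₀=12 kN/m (0→w₀ over full span):
  y_1 = -w₀x²(L-x)²(x+2L)/(120LEI) = -12·12²·(16-12)²·(12+2·16)/(120·16·50000) = -198/15625 m
Load 2 — point force P=2 kN at a=4 m (b=L-a=12):
  y_2 = -Pa²(L-x)²(3bL-(3b+a)(L-x))/(6L³EI)  [x>a] = -2·4²·(16-12)²·(3·12·16-(3·12+4)·(16-12))/(6·16³·50000) = -13/75000 m
Load 3 — applied couple M₀=-4 kN·m at a=32/3 m (b=L-a=16/3):
  y_3 = (R_Ax³/6 - M_Ax²/2 - M₀(x-a)²/2)/EI  [x>a] with R_A=-1/3, M_A=-4/3 = ((-1/3)·12³/6 - (-4/3)·12²/2 - (-4)·(12-(32/3))²/2)/50000 = 2/28125 m
Superposition: y = Σ y_i = -14371/1125000 m ≈ -0.012774 m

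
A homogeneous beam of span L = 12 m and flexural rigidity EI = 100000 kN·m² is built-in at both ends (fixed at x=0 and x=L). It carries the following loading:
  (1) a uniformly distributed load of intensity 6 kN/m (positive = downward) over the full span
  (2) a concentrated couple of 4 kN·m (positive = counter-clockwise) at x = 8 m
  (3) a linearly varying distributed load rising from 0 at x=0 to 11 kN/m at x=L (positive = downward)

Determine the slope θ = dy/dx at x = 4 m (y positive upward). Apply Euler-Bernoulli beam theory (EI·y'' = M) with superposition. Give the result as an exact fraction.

Load 1 — uniform load w=6 kN/m over full span:
  θ_1 = -wx(L-x)(L-2x)/(12EI) = -6·4·(12-4)·(12-2·4)/(12·100000) = -2/3125 rad
Load 2 — applied couple M₀=4 kN·m at a=8 m (b=L-a=4):
  θ_2 = (R_Ax²/2 - M_Ax)/EI  [x≤a] with R_A=4/9, M_A=4/3 = ((4/9)·4²/2 - (4/3)·4)/100000 = -1/56250 rad
Load 3 — triangular load w₀=11 kN/m (0→w₀ over full span):
  θ_3 = -w₀(2x(L-x)(L-2x)(x+2L)+x²(L-x)²)/(120LEI) = -11·(2·4·(12-4)·(12-2·4)·(4+2·12)+4²·(12-4)²)/(120·12·100000) = -88/140625 rad
Superposition: θ = Σ θ_i = -361/281250 rad ≈ -0.001284 rad

θ(4) = -361/281250 rad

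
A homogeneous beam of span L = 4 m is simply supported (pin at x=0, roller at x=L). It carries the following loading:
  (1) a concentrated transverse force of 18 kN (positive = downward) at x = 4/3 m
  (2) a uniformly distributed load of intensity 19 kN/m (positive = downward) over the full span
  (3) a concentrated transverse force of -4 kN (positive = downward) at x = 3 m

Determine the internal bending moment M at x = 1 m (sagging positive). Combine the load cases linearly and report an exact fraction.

M(1) = 79/2 kN·m

Load 1 — point force P=18 kN at a=4/3 m (b=L-a=8/3):
  M_1 = Pbx/L  [x≤a] = 18·(8/3)·1/4 = 12 kN·m
Load 2 — uniform load w=19 kN/m over full span:
  M_2 = wx(L-x)/2 = 19·1·(4-1)/2 = 57/2 kN·m
Load 3 — point force P=-4 kN at a=3 m (b=L-a=1):
  M_3 = Pbx/L  [x≤a] = (-4)·1·1/4 = -1 kN·m
Superposition: M = Σ M_i = 79/2 kN·m ≈ 39.500000 kN·m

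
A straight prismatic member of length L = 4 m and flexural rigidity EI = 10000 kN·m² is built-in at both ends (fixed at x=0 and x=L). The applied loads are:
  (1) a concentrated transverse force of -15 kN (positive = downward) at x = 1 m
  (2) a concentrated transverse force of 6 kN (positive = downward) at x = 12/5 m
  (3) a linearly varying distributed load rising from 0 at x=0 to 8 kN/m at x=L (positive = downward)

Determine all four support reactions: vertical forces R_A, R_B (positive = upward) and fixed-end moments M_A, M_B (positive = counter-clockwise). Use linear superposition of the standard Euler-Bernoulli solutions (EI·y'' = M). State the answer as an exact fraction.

R_A = -22977/4000 kN, M_A = -11201/6000 kN·m, R_B = 50977/4000 kN, M_B = -14087/2000 kN·m

Load 1 — point force P=-15 kN at a=1 m (b=L-a=3):
  R_A = Pb²(3a+b)/L³ = (-15)·3²·(3·1+3)/4³ = -405/32 kN
  M_A = Pab²/L² = (-15)·1·3²/4² = -135/16 kN·m
  R_B = Pa²(a+3b)/L³ = (-15)·1²·(1+3·3)/4³ = -75/32 kN
  M_B = -Pa²b/L² = -(-15)·1²·3/4² = 45/16 kN·m
Load 2 — point force P=6 kN at a=12/5 m (b=L-a=8/5):
  R_A = Pb²(3a+b)/L³ = 6·(8/5)²·(3·(12/5)+(8/5))/4³ = 264/125 kN
  M_A = Pab²/L² = 6·(12/5)·(8/5)²/4² = 288/125 kN·m
  R_B = Pa²(a+3b)/L³ = 6·(12/5)²·((12/5)+3·(8/5))/4³ = 486/125 kN
  M_B = -Pa²b/L² = -6·(12/5)²·(8/5)/4² = -432/125 kN·m
Load 3 — triangular load w₀=8 kN/m (0→w₀ over full span):
  R_A = 3w₀L/20 = 3·8·4/20 = 24/5 kN
  M_A = w₀L²/30 = 8·4²/30 = 64/15 kN·m
  R_B = 7w₀L/20 = 7·8·4/20 = 56/5 kN
  M_B = -w₀L²/20 = -8·4²/20 = -32/5 kN·m
Superposition: R_A = -22977/4000 kN, M_A = -11201/6000 kN·m, R_B = 50977/4000 kN, M_B = -14087/2000 kN·m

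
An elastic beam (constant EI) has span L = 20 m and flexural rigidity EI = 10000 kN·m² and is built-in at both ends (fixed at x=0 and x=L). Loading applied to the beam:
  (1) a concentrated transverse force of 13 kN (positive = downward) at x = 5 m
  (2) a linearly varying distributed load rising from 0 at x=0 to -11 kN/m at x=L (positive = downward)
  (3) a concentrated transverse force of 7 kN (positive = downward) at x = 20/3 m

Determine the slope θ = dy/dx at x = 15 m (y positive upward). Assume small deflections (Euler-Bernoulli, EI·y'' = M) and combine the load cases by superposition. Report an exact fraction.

Load 1 — point force P=13 kN at a=5 m (b=L-a=15):
  θ_1 = Pa²(L-x)(2bL-(3b+a)(L-x))/(2L³EI)  [x>a] = 13·5²·(20-15)·(2·15·20-(3·15+5)·(20-15))/(2·20³·10000) = 91/25600 rad
Load 2 — triangular load w₀=-11 kN/m (0→w₀ over full span):
  θ_2 = -w₀(2x(L-x)(L-2x)(x+2L)+x²(L-x)²)/(120LEI) = -(-11)·(2·15·(20-15)·(20-2·15)·(15+2·20)+15²·(20-15)²)/(120·20·10000) = -451/12800 rad
Load 3 — point force P=7 kN at a=20/3 m (b=L-a=40/3):
  θ_3 = Pa²(L-x)(2bL-(3b+a)(L-x))/(2L³EI)  [x>a] = 7·(20/3)²·(20-15)·(2·(40/3)·20-(3·(40/3)+(20/3))·(20-15))/(2·20³·10000) = 7/2400 rad
Superposition: θ = Σ θ_i = -2209/76800 rad ≈ -0.028763 rad

θ(15) = -2209/76800 rad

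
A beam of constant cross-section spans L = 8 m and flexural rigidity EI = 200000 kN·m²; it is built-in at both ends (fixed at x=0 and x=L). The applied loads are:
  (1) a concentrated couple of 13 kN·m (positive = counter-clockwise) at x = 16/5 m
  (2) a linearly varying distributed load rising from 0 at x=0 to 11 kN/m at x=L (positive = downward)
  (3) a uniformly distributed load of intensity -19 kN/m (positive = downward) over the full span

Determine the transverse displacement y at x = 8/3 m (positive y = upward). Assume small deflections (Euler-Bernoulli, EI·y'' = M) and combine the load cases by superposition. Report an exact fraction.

y(8/3) = 67613/113906250 m

Load 1 — applied couple M₀=13 kN·m at a=16/5 m (b=L-a=24/5):
  y_1 = (R_Ax³/6 - M_Ax²/2)/EI  [x≤a] with R_A=117/50, M_A=39/25 = ((117/50)·(8/3)³/6 - (39/25)·(8/3)²/2)/200000 = 13/1406250 m
Load 2 — triangular load w₀=11 kN/m (0→w₀ over full span):
  y_2 = -w₀x²(L-x)²(x+2L)/(120LEI) = -11·(8/3)²·(8-(8/3))²·((8/3)+2·8)/(120·8·200000) = -2464/11390625 m
Load 3 — uniform load w=-19 kN/m over full span:
  y_3 = -wx²(L-x)²/(24EI) = -(-19)·(8/3)²·(8-(8/3))²/(24·200000) = 608/759375 m
Superposition: y = Σ y_i = 67613/113906250 m ≈ 0.000594 m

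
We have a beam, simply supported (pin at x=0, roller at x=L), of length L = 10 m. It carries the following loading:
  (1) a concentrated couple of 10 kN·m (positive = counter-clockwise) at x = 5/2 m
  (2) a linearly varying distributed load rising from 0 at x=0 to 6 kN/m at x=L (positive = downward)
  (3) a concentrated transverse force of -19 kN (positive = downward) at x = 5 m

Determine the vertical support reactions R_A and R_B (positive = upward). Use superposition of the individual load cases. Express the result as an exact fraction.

R_A = 3/2 kN, R_B = 19/2 kN

Load 1 — applied couple M₀=10 kN·m at a=5/2 m (b=L-a=15/2):
  R_A = M₀/L = 10/10 = 1 kN
  R_B = -M₀/L = -10/10 = -1 kN
Load 2 — triangular load w₀=6 kN/m (0→w₀ over full span):
  R_A = w₀L/6 = 6·10/6 = 10 kN
  R_B = w₀L/3 = 6·10/3 = 20 kN
Load 3 — point force P=-19 kN at a=5 m (b=L-a=5):
  R_A = Pb/L = (-19)·5/10 = -19/2 kN
  R_B = Pa/L = (-19)·5/10 = -19/2 kN
Superposition: R_A = 3/2 kN, R_B = 19/2 kN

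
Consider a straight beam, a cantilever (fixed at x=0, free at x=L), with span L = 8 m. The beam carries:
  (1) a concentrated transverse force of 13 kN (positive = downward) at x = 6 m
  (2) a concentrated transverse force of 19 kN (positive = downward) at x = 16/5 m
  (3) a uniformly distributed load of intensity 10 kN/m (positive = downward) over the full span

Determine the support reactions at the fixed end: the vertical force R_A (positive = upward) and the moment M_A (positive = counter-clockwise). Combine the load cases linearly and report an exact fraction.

Load 1 — point force P=13 kN at a=6 m (b=L-a=2):
  R_A = P = 13 kN
  M_A = Pa = 13·6 = 78 kN·m
Load 2 — point force P=19 kN at a=16/5 m (b=L-a=24/5):
  R_A = P = 19 kN
  M_A = Pa = 19·(16/5) = 304/5 kN·m
Load 3 — uniform load w=10 kN/m over full span:
  R_A = wL = 10·8 = 80 kN
  M_A = wL²/2 = 10·8²/2 = 320 kN·m
Superposition: R_A = 112 kN, M_A = 2294/5 kN·m

R_A = 112 kN, M_A = 2294/5 kN·m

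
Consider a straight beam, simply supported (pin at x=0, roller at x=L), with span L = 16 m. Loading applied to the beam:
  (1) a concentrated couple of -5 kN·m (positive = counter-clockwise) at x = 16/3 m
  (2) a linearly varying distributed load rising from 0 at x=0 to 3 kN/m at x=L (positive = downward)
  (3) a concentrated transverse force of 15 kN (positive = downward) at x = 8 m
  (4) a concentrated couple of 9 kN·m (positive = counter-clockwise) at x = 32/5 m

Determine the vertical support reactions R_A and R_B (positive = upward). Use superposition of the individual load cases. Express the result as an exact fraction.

Load 1 — applied couple M₀=-5 kN·m at a=16/3 m (b=L-a=32/3):
  R_A = M₀/L = (-5)/16 = -5/16 kN
  R_B = -M₀/L = -(-5)/16 = 5/16 kN
Load 2 — triangular load w₀=3 kN/m (0→w₀ over full span):
  R_A = w₀L/6 = 3·16/6 = 8 kN
  R_B = w₀L/3 = 3·16/3 = 16 kN
Load 3 — point force P=15 kN at a=8 m (b=L-a=8):
  R_A = Pb/L = 15·8/16 = 15/2 kN
  R_B = Pa/L = 15·8/16 = 15/2 kN
Load 4 — applied couple M₀=9 kN·m at a=32/5 m (b=L-a=48/5):
  R_A = M₀/L = 9/16 kN
  R_B = -M₀/L = -9/16 kN
Superposition: R_A = 63/4 kN, R_B = 93/4 kN

R_A = 63/4 kN, R_B = 93/4 kN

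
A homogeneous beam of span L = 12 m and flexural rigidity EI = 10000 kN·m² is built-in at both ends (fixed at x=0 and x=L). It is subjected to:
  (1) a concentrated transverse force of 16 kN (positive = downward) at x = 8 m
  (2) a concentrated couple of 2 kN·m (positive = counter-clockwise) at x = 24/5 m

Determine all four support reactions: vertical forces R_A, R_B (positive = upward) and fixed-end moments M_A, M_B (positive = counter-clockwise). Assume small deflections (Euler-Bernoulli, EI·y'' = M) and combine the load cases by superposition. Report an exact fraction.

Load 1 — point force P=16 kN at a=8 m (b=L-a=4):
  R_A = Pb²(3a+b)/L³ = 16·4²·(3·8+4)/12³ = 112/27 kN
  M_A = Pab²/L² = 16·8·4²/12² = 128/9 kN·m
  R_B = Pa²(a+3b)/L³ = 16·8²·(8+3·4)/12³ = 320/27 kN
  M_B = -Pa²b/L² = -16·8²·4/12² = -256/9 kN·m
Load 2 — applied couple M₀=2 kN·m at a=24/5 m (b=L-a=36/5):
  R_A = 6M₀ab/L³ = 6·2·(24/5)·(36/5)/12³ = 6/25 kN
  M_A = M₀b(2a-b)/L² = 2·(36/5)·(2·(24/5)-(36/5))/12² = 6/25 kN·m
  R_B = -6M₀ab/L³ = -6·2·(24/5)·(36/5)/12³ = -6/25 kN
  M_B = M₀a(2b-a)/L² = 2·(24/5)·(2·(36/5)-(24/5))/12² = 16/25 kN·m
Superposition: R_A = 2962/675 kN, M_A = 3254/225 kN·m, R_B = 7838/675 kN, M_B = -6256/225 kN·m

R_A = 2962/675 kN, M_A = 3254/225 kN·m, R_B = 7838/675 kN, M_B = -6256/225 kN·m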